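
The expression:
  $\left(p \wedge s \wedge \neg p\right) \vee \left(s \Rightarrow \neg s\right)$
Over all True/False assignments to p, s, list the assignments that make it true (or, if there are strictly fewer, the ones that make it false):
is true only for:
  p=False, s=False;
  p=True, s=False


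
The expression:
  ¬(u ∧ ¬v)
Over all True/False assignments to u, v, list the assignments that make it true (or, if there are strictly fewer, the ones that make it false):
is false only for:
  u=True, v=False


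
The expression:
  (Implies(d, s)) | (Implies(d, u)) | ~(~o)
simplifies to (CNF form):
o | s | u | ~d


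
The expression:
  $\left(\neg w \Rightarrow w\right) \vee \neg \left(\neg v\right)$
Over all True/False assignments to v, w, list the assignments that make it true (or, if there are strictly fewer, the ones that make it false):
is false only for:
  v=False, w=False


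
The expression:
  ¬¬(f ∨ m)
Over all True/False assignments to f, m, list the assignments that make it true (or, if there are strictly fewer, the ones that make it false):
is false only for:
  f=False, m=False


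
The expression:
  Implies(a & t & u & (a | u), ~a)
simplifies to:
~a | ~t | ~u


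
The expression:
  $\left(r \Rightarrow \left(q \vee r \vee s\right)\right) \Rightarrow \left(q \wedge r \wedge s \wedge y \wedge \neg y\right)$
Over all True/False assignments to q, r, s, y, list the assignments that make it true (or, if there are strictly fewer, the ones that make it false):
is never true.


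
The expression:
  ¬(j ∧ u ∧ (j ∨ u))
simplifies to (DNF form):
¬j ∨ ¬u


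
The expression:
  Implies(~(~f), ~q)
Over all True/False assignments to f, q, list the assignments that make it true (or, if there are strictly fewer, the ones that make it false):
is false only for:
  f=True, q=True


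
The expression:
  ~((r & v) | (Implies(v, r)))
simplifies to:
v & ~r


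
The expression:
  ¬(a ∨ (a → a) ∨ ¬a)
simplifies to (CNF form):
False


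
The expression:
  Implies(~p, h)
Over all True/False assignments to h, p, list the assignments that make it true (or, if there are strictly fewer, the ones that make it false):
is false only for:
  h=False, p=False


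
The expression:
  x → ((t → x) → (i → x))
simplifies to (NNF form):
True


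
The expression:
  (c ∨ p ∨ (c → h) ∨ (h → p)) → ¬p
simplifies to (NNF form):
¬p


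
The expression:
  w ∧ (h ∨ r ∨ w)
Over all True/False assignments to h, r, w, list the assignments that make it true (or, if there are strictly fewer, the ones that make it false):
is true only for:
  h=False, r=False, w=True;
  h=False, r=True, w=True;
  h=True, r=False, w=True;
  h=True, r=True, w=True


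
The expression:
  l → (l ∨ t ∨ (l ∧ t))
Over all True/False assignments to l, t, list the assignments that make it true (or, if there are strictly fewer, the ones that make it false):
is always true.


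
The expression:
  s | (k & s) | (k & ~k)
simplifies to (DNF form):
s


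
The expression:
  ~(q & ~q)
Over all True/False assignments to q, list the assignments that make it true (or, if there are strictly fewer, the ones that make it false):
is always true.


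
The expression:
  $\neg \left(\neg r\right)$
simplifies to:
$r$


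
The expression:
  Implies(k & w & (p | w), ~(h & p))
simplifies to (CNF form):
~h | ~k | ~p | ~w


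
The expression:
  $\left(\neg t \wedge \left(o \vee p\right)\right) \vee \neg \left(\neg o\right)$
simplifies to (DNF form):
$o \vee \left(p \wedge \neg t\right)$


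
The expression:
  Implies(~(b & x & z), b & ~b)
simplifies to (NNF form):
b & x & z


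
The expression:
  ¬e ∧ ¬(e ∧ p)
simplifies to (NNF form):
¬e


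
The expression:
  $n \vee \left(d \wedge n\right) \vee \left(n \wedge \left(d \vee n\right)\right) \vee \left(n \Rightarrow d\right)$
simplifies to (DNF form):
$\text{True}$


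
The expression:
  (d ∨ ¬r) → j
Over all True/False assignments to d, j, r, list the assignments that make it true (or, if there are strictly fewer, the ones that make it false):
is false only for:
  d=False, j=False, r=False;
  d=True, j=False, r=False;
  d=True, j=False, r=True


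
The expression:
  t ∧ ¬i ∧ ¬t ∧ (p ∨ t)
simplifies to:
False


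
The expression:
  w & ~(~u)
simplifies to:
u & w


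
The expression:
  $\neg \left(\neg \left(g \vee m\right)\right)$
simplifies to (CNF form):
$g \vee m$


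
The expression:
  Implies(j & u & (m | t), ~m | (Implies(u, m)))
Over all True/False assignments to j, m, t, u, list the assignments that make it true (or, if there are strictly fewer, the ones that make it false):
is always true.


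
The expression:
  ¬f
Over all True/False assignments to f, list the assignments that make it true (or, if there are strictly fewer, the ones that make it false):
is true only for:
  f=False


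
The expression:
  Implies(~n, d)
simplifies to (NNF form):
d | n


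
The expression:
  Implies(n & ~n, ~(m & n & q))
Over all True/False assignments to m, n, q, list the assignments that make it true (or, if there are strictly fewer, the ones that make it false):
is always true.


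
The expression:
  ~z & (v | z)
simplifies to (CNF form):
v & ~z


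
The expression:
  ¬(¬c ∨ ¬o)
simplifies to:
c ∧ o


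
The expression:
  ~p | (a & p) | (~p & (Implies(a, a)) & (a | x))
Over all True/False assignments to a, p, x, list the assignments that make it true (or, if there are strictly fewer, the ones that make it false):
is false only for:
  a=False, p=True, x=False;
  a=False, p=True, x=True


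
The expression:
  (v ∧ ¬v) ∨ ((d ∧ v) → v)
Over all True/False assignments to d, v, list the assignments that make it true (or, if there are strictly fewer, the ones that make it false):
is always true.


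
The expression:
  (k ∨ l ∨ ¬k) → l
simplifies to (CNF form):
l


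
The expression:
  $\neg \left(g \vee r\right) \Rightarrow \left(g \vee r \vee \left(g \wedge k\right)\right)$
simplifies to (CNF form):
$g \vee r$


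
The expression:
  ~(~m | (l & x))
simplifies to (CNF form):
m & (~l | ~x)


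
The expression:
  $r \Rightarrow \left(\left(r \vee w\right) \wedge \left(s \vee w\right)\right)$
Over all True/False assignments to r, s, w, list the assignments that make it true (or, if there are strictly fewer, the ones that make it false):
is false only for:
  r=True, s=False, w=False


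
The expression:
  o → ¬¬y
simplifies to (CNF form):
y ∨ ¬o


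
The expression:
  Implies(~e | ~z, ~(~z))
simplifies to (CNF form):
z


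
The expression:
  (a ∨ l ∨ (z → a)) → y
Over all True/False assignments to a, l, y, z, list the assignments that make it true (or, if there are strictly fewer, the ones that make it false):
is false only for:
  a=False, l=False, y=False, z=False;
  a=False, l=True, y=False, z=False;
  a=False, l=True, y=False, z=True;
  a=True, l=False, y=False, z=False;
  a=True, l=False, y=False, z=True;
  a=True, l=True, y=False, z=False;
  a=True, l=True, y=False, z=True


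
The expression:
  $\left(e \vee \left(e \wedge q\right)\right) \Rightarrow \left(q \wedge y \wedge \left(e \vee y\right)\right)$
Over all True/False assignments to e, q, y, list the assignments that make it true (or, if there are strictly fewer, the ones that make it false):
is false only for:
  e=True, q=False, y=False;
  e=True, q=False, y=True;
  e=True, q=True, y=False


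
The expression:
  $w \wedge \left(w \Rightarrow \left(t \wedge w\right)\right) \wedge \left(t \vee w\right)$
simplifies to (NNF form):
$t \wedge w$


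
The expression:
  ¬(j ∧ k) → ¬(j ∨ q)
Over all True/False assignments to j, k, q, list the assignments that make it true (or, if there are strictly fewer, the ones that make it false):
is true only for:
  j=False, k=False, q=False;
  j=False, k=True, q=False;
  j=True, k=True, q=False;
  j=True, k=True, q=True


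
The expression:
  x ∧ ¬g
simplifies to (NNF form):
x ∧ ¬g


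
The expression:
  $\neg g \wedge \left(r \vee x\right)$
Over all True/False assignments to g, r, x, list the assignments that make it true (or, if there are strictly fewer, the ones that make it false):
is true only for:
  g=False, r=False, x=True;
  g=False, r=True, x=False;
  g=False, r=True, x=True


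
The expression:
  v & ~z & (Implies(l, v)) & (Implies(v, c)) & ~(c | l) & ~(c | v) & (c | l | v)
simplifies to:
False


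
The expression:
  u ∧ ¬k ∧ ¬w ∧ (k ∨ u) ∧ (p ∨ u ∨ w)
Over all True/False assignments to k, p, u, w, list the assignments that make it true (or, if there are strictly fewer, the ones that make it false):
is true only for:
  k=False, p=False, u=True, w=False;
  k=False, p=True, u=True, w=False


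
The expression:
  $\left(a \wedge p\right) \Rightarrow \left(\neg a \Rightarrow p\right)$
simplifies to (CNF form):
$\text{True}$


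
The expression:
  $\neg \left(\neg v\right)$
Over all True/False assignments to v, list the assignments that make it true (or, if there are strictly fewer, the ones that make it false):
is true only for:
  v=True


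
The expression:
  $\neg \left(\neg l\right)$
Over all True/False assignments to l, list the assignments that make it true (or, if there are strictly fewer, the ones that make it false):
is true only for:
  l=True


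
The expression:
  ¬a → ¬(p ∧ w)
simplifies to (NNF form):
a ∨ ¬p ∨ ¬w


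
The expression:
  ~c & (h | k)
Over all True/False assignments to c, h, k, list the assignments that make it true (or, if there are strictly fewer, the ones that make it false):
is true only for:
  c=False, h=False, k=True;
  c=False, h=True, k=False;
  c=False, h=True, k=True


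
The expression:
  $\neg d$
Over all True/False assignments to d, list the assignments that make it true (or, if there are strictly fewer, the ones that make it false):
is true only for:
  d=False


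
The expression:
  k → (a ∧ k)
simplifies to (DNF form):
a ∨ ¬k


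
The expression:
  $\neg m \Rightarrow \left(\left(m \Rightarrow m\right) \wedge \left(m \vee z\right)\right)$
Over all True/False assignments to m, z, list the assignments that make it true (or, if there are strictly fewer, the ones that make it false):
is false only for:
  m=False, z=False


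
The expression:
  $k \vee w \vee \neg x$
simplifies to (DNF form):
$k \vee w \vee \neg x$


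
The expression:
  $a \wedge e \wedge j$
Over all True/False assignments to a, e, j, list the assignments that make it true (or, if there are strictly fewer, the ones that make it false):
is true only for:
  a=True, e=True, j=True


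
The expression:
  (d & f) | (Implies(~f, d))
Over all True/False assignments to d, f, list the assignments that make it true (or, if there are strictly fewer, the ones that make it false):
is false only for:
  d=False, f=False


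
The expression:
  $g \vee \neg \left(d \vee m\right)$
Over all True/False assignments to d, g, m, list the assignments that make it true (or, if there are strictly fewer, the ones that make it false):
is false only for:
  d=False, g=False, m=True;
  d=True, g=False, m=False;
  d=True, g=False, m=True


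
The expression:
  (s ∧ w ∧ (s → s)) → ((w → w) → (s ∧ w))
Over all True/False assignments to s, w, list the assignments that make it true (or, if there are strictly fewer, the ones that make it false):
is always true.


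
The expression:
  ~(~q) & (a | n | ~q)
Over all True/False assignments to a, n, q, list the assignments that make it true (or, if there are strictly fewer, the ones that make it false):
is true only for:
  a=False, n=True, q=True;
  a=True, n=False, q=True;
  a=True, n=True, q=True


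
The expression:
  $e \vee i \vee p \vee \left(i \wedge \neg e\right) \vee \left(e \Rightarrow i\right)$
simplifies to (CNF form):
$\text{True}$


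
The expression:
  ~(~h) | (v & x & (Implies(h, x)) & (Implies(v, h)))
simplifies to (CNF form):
h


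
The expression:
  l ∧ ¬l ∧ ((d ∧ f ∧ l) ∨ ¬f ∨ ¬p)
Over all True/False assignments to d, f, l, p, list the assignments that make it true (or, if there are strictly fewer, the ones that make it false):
is never true.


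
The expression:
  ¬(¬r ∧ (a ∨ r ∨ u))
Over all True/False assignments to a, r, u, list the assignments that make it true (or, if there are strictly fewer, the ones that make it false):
is false only for:
  a=False, r=False, u=True;
  a=True, r=False, u=False;
  a=True, r=False, u=True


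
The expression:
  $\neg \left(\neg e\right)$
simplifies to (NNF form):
$e$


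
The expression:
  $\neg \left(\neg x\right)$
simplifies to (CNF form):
$x$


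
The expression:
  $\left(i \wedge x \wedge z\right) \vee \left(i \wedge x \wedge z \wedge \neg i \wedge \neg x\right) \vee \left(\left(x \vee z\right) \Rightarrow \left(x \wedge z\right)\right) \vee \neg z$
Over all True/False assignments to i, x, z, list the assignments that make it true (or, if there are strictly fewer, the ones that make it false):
is false only for:
  i=False, x=False, z=True;
  i=True, x=False, z=True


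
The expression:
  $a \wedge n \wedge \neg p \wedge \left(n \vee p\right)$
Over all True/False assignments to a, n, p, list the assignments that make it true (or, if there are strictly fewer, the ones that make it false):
is true only for:
  a=True, n=True, p=False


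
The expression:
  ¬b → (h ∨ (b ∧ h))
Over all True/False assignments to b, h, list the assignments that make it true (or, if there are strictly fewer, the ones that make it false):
is false only for:
  b=False, h=False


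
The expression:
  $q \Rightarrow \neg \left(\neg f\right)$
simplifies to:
$f \vee \neg q$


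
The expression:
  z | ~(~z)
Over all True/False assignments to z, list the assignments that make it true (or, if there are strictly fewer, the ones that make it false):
is true only for:
  z=True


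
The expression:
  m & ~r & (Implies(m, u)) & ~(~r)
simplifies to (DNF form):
False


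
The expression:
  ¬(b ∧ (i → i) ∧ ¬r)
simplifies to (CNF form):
r ∨ ¬b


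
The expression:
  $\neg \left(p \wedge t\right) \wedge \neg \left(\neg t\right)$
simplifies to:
$t \wedge \neg p$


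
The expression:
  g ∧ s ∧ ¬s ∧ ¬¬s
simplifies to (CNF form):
False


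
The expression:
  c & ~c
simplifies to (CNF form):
False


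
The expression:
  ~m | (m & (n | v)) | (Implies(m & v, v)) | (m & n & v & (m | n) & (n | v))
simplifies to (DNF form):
True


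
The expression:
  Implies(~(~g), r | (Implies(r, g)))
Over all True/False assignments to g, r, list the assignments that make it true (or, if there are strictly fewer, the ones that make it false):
is always true.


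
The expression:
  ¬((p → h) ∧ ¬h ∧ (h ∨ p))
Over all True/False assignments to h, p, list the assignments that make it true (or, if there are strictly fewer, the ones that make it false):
is always true.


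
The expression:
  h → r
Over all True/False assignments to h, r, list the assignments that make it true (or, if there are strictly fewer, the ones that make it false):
is false only for:
  h=True, r=False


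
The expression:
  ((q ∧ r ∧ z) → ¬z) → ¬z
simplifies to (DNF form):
(q ∧ r) ∨ ¬z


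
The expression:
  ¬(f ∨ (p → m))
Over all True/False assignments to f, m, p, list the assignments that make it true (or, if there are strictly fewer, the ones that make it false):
is true only for:
  f=False, m=False, p=True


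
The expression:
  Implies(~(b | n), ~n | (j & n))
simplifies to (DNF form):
True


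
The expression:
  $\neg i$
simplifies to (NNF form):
$\neg i$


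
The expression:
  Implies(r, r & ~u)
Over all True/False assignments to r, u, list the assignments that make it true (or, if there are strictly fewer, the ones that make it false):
is false only for:
  r=True, u=True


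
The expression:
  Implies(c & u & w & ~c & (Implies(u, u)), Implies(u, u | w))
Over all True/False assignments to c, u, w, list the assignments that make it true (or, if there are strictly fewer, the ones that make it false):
is always true.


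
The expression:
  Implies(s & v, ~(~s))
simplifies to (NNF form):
True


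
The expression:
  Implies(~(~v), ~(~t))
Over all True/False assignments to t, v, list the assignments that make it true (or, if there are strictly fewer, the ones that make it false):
is false only for:
  t=False, v=True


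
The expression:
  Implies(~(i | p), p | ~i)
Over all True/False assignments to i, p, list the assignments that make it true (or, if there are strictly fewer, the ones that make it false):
is always true.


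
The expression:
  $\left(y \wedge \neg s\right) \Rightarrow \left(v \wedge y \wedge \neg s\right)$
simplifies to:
$s \vee v \vee \neg y$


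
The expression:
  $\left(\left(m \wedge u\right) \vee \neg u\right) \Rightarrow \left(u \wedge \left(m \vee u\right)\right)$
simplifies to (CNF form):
$u$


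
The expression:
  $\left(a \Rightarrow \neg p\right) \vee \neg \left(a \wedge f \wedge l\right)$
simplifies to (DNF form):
$\neg a \vee \neg f \vee \neg l \vee \neg p$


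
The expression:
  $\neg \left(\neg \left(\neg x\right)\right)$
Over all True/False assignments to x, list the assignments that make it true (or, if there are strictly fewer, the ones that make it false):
is true only for:
  x=False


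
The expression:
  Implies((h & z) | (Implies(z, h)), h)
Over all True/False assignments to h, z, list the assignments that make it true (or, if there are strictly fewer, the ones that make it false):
is false only for:
  h=False, z=False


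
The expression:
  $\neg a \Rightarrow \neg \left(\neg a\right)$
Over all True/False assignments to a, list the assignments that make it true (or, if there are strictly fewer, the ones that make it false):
is true only for:
  a=True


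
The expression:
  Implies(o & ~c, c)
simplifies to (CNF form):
c | ~o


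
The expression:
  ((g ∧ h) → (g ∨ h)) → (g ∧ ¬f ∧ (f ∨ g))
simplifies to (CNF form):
g ∧ ¬f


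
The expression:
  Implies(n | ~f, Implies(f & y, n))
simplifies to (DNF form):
True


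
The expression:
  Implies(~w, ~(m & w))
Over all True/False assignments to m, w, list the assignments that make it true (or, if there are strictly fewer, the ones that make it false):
is always true.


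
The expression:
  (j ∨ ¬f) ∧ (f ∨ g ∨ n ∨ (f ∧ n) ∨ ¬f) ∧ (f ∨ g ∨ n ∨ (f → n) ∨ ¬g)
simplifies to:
j ∨ ¬f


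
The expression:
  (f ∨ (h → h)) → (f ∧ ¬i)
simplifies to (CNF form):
f ∧ ¬i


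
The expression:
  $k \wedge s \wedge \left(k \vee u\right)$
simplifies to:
$k \wedge s$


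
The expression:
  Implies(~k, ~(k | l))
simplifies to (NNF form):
k | ~l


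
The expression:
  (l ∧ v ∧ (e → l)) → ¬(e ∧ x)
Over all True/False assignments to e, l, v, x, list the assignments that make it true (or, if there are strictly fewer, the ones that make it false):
is false only for:
  e=True, l=True, v=True, x=True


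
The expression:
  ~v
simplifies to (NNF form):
~v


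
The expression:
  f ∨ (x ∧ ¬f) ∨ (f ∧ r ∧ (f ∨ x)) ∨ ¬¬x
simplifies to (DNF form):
f ∨ x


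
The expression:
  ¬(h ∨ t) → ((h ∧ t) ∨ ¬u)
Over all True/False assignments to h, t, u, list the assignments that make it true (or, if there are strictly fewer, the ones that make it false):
is false only for:
  h=False, t=False, u=True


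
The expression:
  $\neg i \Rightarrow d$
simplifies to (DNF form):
$d \vee i$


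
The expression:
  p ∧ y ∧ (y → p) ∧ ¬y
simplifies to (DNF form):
False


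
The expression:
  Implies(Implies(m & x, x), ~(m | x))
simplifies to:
~m & ~x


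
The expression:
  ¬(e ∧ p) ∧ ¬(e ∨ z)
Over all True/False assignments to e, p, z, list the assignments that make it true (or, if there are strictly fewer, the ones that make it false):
is true only for:
  e=False, p=False, z=False;
  e=False, p=True, z=False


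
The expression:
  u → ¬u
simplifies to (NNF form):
¬u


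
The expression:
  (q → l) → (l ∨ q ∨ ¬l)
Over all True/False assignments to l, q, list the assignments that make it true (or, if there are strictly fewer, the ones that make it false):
is always true.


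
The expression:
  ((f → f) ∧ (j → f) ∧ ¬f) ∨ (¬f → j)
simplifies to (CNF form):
True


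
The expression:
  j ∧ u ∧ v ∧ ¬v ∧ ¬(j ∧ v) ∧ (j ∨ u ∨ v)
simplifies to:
False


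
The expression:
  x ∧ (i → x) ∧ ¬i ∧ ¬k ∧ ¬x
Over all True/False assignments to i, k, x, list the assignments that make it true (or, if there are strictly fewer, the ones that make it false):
is never true.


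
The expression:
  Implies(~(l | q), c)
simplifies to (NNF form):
c | l | q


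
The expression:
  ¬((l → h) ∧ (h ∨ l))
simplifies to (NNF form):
¬h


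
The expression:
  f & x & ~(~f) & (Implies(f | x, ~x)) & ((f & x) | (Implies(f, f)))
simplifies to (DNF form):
False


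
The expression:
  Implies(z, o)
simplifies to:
o | ~z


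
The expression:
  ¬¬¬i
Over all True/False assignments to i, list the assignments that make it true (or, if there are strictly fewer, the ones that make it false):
is true only for:
  i=False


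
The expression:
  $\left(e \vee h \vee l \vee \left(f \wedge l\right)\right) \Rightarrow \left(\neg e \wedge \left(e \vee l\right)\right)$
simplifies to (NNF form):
$\neg e \wedge \left(l \vee \neg h\right)$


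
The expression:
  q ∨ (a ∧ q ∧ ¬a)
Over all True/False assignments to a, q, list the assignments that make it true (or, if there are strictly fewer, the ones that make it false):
is true only for:
  a=False, q=True;
  a=True, q=True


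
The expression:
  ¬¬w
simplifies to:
w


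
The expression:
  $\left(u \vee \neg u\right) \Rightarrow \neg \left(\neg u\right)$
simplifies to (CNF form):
$u$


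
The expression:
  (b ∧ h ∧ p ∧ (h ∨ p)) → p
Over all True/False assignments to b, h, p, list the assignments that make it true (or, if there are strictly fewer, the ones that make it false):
is always true.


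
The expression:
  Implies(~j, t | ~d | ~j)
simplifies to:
True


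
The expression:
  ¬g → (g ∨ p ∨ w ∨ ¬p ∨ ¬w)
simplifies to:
True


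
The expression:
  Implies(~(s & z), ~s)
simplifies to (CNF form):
z | ~s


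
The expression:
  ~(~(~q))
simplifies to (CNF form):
~q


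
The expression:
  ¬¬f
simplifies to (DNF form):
f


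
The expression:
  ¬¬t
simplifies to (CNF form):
t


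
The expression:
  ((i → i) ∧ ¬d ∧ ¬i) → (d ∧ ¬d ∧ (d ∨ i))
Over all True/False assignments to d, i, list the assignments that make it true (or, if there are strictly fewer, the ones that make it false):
is false only for:
  d=False, i=False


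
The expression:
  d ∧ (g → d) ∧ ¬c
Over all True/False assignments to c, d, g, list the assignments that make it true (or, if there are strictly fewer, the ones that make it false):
is true only for:
  c=False, d=True, g=False;
  c=False, d=True, g=True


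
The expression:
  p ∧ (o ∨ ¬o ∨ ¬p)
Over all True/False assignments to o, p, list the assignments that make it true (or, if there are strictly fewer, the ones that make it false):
is true only for:
  o=False, p=True;
  o=True, p=True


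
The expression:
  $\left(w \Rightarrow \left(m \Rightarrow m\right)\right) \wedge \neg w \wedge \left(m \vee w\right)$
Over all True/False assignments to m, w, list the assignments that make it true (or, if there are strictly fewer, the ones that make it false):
is true only for:
  m=True, w=False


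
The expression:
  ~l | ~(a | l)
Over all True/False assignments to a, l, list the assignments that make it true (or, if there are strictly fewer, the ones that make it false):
is true only for:
  a=False, l=False;
  a=True, l=False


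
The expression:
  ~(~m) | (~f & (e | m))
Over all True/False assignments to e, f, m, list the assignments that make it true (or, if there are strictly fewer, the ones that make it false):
is false only for:
  e=False, f=False, m=False;
  e=False, f=True, m=False;
  e=True, f=True, m=False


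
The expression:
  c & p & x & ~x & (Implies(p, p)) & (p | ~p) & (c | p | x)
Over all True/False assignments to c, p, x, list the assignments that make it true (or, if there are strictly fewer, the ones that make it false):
is never true.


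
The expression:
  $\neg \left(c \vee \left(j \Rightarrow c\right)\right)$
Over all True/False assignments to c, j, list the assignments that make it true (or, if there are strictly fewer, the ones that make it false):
is true only for:
  c=False, j=True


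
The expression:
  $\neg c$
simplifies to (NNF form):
$\neg c$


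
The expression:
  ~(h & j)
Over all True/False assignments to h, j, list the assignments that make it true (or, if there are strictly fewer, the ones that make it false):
is false only for:
  h=True, j=True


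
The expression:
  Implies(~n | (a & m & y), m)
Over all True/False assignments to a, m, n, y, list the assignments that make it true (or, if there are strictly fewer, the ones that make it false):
is false only for:
  a=False, m=False, n=False, y=False;
  a=False, m=False, n=False, y=True;
  a=True, m=False, n=False, y=False;
  a=True, m=False, n=False, y=True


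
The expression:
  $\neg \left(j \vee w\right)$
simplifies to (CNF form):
$\neg j \wedge \neg w$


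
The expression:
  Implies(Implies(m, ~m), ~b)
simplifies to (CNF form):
m | ~b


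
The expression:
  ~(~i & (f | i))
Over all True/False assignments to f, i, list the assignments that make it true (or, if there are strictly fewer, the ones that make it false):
is false only for:
  f=True, i=False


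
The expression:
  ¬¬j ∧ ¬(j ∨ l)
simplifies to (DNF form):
False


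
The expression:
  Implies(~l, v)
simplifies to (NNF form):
l | v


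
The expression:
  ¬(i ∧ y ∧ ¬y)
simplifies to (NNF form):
True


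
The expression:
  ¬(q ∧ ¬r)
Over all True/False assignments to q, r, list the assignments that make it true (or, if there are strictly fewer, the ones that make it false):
is false only for:
  q=True, r=False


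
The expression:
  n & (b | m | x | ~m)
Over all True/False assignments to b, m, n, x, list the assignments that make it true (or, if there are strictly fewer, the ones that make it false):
is true only for:
  b=False, m=False, n=True, x=False;
  b=False, m=False, n=True, x=True;
  b=False, m=True, n=True, x=False;
  b=False, m=True, n=True, x=True;
  b=True, m=False, n=True, x=False;
  b=True, m=False, n=True, x=True;
  b=True, m=True, n=True, x=False;
  b=True, m=True, n=True, x=True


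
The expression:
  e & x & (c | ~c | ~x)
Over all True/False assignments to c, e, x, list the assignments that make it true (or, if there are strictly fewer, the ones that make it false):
is true only for:
  c=False, e=True, x=True;
  c=True, e=True, x=True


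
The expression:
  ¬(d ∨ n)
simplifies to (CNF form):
¬d ∧ ¬n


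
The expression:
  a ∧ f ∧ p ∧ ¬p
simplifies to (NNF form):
False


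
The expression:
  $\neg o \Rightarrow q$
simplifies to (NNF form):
$o \vee q$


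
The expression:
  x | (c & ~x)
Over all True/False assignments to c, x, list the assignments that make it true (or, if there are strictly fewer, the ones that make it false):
is false only for:
  c=False, x=False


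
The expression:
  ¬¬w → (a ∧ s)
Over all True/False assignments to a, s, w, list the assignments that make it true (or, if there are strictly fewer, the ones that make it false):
is false only for:
  a=False, s=False, w=True;
  a=False, s=True, w=True;
  a=True, s=False, w=True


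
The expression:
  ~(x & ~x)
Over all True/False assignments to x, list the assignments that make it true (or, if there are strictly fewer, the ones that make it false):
is always true.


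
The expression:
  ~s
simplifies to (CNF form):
~s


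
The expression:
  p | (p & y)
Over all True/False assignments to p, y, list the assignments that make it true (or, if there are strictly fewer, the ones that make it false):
is true only for:
  p=True, y=False;
  p=True, y=True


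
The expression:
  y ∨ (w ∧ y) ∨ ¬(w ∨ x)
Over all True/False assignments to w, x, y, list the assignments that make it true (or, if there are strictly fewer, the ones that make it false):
is false only for:
  w=False, x=True, y=False;
  w=True, x=False, y=False;
  w=True, x=True, y=False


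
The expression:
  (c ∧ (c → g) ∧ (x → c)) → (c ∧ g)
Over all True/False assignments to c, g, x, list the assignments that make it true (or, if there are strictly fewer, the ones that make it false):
is always true.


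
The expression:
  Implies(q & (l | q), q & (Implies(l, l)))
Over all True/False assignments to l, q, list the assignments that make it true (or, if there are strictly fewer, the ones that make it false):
is always true.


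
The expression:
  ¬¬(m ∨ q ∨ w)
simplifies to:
m ∨ q ∨ w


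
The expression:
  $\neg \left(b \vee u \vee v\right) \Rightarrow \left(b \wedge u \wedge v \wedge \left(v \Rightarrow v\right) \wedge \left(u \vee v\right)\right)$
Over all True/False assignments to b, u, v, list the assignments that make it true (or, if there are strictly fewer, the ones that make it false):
is false only for:
  b=False, u=False, v=False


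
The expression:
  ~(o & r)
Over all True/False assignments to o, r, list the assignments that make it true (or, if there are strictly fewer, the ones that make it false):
is false only for:
  o=True, r=True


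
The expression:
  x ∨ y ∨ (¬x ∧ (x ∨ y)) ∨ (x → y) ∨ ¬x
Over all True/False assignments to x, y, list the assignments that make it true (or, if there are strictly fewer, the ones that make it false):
is always true.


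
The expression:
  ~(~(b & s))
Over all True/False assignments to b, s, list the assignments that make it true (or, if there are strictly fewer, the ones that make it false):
is true only for:
  b=True, s=True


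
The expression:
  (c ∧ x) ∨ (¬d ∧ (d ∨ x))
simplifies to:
x ∧ (c ∨ ¬d)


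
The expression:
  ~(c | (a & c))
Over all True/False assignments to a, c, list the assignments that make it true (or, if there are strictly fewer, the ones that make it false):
is true only for:
  a=False, c=False;
  a=True, c=False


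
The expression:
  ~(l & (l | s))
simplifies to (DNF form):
~l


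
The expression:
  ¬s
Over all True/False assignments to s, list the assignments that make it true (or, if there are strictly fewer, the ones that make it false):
is true only for:
  s=False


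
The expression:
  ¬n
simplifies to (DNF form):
¬n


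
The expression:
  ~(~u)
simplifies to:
u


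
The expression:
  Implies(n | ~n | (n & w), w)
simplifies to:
w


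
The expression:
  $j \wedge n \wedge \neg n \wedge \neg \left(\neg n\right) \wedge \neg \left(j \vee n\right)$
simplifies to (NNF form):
$\text{False}$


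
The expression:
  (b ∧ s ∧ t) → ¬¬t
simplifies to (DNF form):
True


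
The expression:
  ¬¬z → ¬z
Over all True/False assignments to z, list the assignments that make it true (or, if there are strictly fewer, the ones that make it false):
is true only for:
  z=False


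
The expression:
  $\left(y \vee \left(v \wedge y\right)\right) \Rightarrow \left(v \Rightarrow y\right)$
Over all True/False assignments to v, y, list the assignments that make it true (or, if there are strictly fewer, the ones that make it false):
is always true.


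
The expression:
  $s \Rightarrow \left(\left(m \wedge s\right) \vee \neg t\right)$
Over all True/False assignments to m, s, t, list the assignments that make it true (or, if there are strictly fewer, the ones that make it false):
is false only for:
  m=False, s=True, t=True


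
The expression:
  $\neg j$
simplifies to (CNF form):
$\neg j$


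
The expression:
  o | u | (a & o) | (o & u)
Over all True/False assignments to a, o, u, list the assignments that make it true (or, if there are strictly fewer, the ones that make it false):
is false only for:
  a=False, o=False, u=False;
  a=True, o=False, u=False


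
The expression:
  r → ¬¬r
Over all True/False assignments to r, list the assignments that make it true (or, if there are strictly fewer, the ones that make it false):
is always true.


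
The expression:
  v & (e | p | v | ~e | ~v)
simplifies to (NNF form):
v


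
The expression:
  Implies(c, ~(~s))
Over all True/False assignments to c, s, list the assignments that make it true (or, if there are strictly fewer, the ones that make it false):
is false only for:
  c=True, s=False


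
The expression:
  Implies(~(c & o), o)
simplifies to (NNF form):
o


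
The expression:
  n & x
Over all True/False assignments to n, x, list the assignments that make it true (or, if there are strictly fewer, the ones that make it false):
is true only for:
  n=True, x=True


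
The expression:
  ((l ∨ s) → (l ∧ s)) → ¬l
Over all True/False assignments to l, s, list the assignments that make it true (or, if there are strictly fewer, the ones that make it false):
is false only for:
  l=True, s=True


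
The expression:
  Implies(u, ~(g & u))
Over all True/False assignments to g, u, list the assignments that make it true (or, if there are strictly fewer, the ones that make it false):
is false only for:
  g=True, u=True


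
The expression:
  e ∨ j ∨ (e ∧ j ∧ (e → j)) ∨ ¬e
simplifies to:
True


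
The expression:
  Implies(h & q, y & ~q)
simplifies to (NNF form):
~h | ~q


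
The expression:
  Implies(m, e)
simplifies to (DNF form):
e | ~m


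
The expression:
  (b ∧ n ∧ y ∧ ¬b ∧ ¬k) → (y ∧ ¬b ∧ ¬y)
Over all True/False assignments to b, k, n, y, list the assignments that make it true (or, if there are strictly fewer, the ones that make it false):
is always true.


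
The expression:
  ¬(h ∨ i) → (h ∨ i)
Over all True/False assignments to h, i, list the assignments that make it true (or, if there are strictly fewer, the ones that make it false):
is false only for:
  h=False, i=False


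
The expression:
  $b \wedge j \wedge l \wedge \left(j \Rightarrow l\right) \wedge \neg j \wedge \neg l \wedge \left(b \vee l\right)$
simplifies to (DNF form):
$\text{False}$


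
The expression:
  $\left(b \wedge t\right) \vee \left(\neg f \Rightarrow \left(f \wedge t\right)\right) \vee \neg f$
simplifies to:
$\text{True}$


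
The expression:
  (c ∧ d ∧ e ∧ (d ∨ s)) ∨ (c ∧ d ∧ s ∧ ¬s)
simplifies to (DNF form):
c ∧ d ∧ e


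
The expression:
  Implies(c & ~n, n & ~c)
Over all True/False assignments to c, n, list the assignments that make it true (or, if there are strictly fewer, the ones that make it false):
is false only for:
  c=True, n=False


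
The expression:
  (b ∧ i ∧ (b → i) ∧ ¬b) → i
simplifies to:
True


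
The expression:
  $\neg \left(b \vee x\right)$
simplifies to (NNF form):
$\neg b \wedge \neg x$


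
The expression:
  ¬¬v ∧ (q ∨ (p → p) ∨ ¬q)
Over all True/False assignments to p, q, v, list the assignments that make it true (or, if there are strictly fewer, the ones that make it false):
is true only for:
  p=False, q=False, v=True;
  p=False, q=True, v=True;
  p=True, q=False, v=True;
  p=True, q=True, v=True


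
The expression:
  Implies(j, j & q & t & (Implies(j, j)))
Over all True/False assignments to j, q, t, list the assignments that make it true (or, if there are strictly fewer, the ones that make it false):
is false only for:
  j=True, q=False, t=False;
  j=True, q=False, t=True;
  j=True, q=True, t=False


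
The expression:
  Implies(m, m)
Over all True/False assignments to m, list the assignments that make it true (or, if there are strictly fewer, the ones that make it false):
is always true.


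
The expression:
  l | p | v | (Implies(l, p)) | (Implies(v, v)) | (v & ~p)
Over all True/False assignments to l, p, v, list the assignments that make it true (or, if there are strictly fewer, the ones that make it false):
is always true.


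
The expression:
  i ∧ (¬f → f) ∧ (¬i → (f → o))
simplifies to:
f ∧ i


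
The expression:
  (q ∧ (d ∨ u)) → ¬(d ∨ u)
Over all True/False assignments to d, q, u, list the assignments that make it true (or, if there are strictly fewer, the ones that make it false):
is false only for:
  d=False, q=True, u=True;
  d=True, q=True, u=False;
  d=True, q=True, u=True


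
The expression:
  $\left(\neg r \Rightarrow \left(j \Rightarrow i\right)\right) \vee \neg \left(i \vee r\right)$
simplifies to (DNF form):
$\text{True}$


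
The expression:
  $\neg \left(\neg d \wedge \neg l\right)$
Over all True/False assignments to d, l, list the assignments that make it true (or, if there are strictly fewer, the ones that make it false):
is false only for:
  d=False, l=False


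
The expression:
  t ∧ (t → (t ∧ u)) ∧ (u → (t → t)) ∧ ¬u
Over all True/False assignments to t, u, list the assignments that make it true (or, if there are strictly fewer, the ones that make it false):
is never true.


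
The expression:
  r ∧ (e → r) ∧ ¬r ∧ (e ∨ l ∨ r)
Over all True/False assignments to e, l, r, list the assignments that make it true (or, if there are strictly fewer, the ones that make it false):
is never true.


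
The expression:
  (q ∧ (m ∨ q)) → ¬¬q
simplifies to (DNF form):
True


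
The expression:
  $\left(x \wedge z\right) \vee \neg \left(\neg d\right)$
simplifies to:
$d \vee \left(x \wedge z\right)$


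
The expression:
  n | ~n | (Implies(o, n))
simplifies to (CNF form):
True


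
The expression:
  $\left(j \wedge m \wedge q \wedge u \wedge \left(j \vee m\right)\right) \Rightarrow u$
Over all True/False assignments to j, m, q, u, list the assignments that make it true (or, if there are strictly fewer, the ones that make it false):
is always true.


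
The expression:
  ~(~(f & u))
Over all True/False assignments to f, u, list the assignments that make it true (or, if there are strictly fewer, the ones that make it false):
is true only for:
  f=True, u=True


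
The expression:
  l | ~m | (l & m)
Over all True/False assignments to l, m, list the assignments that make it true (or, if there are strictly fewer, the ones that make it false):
is false only for:
  l=False, m=True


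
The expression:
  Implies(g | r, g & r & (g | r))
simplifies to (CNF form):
(g | ~r) & (r | ~g)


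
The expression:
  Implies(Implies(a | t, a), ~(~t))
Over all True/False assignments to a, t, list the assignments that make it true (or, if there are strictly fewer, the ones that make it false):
is true only for:
  a=False, t=True;
  a=True, t=True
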